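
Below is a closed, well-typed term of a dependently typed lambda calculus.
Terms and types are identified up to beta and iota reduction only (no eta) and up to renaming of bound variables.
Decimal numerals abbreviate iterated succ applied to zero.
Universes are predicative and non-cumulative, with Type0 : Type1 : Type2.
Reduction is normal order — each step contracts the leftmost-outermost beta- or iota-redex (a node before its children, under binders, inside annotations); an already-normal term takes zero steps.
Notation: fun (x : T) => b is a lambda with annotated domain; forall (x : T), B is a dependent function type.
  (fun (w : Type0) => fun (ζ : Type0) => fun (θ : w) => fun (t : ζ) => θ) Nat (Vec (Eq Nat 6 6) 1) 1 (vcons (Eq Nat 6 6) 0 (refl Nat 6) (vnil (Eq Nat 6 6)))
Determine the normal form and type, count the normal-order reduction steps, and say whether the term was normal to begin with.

normal form:
  1
the term's type:
  Nat
reduction steps (normal order): 4
started in normal form: no
first contracted redex: a beta-redex


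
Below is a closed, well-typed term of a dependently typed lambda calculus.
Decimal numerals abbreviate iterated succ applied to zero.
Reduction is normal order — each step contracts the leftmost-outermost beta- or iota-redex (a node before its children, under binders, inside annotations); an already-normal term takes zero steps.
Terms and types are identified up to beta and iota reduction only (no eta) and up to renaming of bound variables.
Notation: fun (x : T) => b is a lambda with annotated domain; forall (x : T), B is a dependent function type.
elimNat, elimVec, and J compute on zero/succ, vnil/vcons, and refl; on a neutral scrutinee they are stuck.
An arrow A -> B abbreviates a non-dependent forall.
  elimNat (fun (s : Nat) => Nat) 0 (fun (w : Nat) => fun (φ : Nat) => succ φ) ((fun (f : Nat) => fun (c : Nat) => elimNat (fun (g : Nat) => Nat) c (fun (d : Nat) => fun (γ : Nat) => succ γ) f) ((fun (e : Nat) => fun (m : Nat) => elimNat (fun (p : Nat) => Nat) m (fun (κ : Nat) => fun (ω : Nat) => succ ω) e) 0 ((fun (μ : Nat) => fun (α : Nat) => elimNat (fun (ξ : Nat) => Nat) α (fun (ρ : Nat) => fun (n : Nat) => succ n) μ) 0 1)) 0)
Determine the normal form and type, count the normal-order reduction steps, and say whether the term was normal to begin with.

reduced normal form:
  1
type:
  Nat
reduction steps (normal order): 16
started in normal form: no
first redex: a beta-redex


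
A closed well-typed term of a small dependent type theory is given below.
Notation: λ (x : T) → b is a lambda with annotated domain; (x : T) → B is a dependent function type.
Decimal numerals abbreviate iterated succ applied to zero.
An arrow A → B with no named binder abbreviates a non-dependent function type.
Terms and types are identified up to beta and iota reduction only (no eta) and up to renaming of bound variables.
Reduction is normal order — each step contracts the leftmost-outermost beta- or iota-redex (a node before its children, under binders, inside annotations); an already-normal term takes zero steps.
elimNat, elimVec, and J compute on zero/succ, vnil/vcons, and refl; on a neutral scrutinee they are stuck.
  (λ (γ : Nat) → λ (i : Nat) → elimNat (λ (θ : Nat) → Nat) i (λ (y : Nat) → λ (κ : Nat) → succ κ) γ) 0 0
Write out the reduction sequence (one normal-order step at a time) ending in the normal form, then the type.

normal-order reduction sequence:
  (λ (γ : Nat) → λ (i : Nat) → elimNat (λ (θ : Nat) → Nat) i (λ (y : Nat) → λ (κ : Nat) → succ κ) γ) 0 0
  ~> (λ (γ : Nat) → elimNat (λ (i : Nat) → Nat) γ (λ (θ : Nat) → λ (y : Nat) → succ y) 0) 0
  ~> elimNat (λ (γ : Nat) → Nat) 0 (λ (i : Nat) → λ (θ : Nat) → succ θ) 0
  ~> 0
type:
  Nat


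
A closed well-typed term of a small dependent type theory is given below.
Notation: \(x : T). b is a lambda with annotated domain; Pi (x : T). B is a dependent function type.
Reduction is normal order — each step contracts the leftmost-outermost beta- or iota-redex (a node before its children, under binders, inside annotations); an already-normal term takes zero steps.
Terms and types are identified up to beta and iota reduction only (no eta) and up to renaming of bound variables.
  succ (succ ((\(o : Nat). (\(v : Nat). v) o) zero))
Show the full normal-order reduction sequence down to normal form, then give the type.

reduction (normal order):
  succ (succ ((\(o : Nat). (\(v : Nat). v) o) zero))
  ~> succ (succ ((\(o : Nat). o) zero))
  ~> succ (succ zero)
inferred type:
  Nat


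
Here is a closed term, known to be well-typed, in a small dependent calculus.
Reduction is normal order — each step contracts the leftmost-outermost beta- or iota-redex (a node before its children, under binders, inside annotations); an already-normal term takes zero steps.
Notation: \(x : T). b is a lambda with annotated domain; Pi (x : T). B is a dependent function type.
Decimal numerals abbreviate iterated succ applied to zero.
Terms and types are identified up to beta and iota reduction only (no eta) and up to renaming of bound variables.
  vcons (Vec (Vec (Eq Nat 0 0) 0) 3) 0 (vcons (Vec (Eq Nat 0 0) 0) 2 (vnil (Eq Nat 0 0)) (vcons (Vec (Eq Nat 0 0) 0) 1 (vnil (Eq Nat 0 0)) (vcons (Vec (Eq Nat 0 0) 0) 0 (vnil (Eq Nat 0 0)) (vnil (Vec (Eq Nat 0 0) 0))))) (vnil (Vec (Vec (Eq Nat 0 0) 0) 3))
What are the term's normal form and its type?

normal form:
  vcons (Vec (Vec (Eq Nat 0 0) 0) 3) 0 (vcons (Vec (Eq Nat 0 0) 0) 2 (vnil (Eq Nat 0 0)) (vcons (Vec (Eq Nat 0 0) 0) 1 (vnil (Eq Nat 0 0)) (vcons (Vec (Eq Nat 0 0) 0) 0 (vnil (Eq Nat 0 0)) (vnil (Vec (Eq Nat 0 0) 0))))) (vnil (Vec (Vec (Eq Nat 0 0) 0) 3))
type:
  Vec (Vec (Vec (Eq Nat 0 0) 0) 3) 1


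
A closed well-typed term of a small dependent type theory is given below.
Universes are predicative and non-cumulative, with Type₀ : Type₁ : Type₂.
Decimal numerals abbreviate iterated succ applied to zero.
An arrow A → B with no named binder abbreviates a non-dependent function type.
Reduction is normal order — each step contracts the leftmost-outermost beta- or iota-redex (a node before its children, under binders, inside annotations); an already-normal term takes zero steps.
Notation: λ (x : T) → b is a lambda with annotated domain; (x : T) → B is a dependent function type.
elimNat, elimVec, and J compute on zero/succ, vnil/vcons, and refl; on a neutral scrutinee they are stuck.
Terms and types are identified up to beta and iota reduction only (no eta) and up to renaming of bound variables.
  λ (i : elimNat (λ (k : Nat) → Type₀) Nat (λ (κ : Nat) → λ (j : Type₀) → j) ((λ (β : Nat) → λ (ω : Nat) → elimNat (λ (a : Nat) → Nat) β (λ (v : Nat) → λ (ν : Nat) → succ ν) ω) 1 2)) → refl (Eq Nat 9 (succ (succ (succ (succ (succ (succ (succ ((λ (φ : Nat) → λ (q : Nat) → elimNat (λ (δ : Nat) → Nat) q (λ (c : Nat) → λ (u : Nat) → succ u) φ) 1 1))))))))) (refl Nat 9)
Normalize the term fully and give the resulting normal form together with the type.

normal form:
  λ (i : Nat) → refl (Eq Nat 9 9) (refl Nat 9)
inferred type:
  Nat → Eq (Eq Nat 9 9) (refl Nat 9) (refl Nat 9)


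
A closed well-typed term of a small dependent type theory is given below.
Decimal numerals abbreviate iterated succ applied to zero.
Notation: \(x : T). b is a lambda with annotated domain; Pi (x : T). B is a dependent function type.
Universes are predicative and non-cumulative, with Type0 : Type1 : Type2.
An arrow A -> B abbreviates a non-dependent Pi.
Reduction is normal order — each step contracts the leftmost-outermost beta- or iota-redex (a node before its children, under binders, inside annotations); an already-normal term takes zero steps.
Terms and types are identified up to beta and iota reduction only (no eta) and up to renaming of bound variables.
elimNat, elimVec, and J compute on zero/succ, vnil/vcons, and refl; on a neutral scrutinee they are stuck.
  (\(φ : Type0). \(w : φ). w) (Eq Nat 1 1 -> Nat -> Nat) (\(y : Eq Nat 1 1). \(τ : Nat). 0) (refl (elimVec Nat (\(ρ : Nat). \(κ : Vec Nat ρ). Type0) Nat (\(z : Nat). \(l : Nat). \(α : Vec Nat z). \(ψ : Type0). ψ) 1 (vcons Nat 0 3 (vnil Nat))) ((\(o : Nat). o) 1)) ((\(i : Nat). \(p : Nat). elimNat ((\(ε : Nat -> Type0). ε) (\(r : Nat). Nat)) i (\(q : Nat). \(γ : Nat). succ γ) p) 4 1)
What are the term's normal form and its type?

normal form:
  0
inferred type:
  Nat
observation: 4 normal-order steps normalize the term, beginning with a beta-redex.


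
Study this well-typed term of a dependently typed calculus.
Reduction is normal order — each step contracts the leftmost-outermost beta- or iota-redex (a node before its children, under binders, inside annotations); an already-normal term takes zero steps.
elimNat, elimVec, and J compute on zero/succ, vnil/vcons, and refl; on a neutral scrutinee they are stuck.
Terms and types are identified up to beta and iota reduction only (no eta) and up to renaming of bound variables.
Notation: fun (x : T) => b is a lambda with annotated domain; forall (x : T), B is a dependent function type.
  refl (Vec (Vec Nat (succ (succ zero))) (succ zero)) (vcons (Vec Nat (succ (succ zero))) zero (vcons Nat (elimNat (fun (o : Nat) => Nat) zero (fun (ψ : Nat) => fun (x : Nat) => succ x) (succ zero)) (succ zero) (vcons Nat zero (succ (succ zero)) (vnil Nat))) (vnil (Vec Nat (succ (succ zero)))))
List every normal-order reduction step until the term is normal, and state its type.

normal-order reduction sequence:
  refl (Vec (Vec Nat (succ (succ zero))) (succ zero)) (vcons (Vec Nat (succ (succ zero))) zero (vcons Nat (elimNat (fun (o : Nat) => Nat) zero (fun (ψ : Nat) => fun (x : Nat) => succ x) (succ zero)) (succ zero) (vcons Nat zero (succ (succ zero)) (vnil Nat))) (vnil (Vec Nat (succ (succ zero)))))
  ~> refl (Vec (Vec Nat (succ (succ zero))) (succ zero)) (vcons (Vec Nat (succ (succ zero))) zero (vcons Nat ((fun (o : Nat) => fun (ψ : Nat) => succ ψ) zero (elimNat (fun (x : Nat) => Nat) zero (fun (g : Nat) => fun (v : Nat) => succ v) zero)) (succ zero) (vcons Nat zero (succ (succ zero)) (vnil Nat))) (vnil (Vec Nat (succ (succ zero)))))
  ~> refl (Vec (Vec Nat (succ (succ zero))) (succ zero)) (vcons (Vec Nat (succ (succ zero))) zero (vcons Nat ((fun (o : Nat) => succ o) (elimNat (fun (ψ : Nat) => Nat) zero (fun (x : Nat) => fun (g : Nat) => succ g) zero)) (succ zero) (vcons Nat zero (succ (succ zero)) (vnil Nat))) (vnil (Vec Nat (succ (succ zero)))))
  ~> refl (Vec (Vec Nat (succ (succ zero))) (succ zero)) (vcons (Vec Nat (succ (succ zero))) zero (vcons Nat (succ (elimNat (fun (o : Nat) => Nat) zero (fun (ψ : Nat) => fun (x : Nat) => succ x) zero)) (succ zero) (vcons Nat zero (succ (succ zero)) (vnil Nat))) (vnil (Vec Nat (succ (succ zero)))))
  ~> refl (Vec (Vec Nat (succ (succ zero))) (succ zero)) (vcons (Vec Nat (succ (succ zero))) zero (vcons Nat (succ zero) (succ zero) (vcons Nat zero (succ (succ zero)) (vnil Nat))) (vnil (Vec Nat (succ (succ zero)))))
type:
  Eq (Vec (Vec Nat (succ (succ zero))) (succ zero)) (vcons (Vec Nat (succ (succ zero))) zero (vcons Nat (succ zero) (succ zero) (vcons Nat zero (succ (succ zero)) (vnil Nat))) (vnil (Vec Nat (succ (succ zero))))) (vcons (Vec Nat (succ (succ zero))) zero (vcons Nat (succ zero) (succ zero) (vcons Nat zero (succ (succ zero)) (vnil Nat))) (vnil (Vec Nat (succ (succ zero)))))


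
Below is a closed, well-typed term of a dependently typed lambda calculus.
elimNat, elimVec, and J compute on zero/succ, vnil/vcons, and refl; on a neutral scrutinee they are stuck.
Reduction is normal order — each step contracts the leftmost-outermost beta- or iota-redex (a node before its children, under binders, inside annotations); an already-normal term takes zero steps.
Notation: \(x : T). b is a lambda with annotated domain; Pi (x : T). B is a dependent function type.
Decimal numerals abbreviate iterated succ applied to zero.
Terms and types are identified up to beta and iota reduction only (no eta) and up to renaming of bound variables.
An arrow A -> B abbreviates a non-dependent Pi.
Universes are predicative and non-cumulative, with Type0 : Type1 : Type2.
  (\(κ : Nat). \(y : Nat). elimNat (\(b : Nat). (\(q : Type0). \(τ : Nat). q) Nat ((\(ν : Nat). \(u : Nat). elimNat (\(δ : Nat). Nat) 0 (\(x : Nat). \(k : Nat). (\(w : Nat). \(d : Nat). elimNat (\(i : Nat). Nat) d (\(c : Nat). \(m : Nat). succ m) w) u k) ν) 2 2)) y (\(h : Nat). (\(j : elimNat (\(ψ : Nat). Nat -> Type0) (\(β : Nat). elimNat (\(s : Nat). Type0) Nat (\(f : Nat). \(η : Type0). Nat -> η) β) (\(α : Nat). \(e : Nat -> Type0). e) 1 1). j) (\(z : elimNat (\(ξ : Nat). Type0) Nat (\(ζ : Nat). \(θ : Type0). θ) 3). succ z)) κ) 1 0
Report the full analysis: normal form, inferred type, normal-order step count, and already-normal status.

normal form:
  1
type:
  Nat
normal-order step count: 7
already normal: no
first contracted redex: a beta-redex


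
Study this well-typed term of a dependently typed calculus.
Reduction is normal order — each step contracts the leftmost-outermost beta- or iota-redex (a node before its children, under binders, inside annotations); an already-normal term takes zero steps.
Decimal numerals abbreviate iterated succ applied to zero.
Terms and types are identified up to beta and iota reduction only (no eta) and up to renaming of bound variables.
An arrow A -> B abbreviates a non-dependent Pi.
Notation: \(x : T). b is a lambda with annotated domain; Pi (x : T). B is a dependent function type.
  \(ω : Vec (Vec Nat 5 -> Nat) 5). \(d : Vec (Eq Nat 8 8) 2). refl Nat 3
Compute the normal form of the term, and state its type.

reduced normal form:
  \(ω : Vec (Vec Nat 5 -> Nat) 5). \(d : Vec (Eq Nat 8 8) 2). refl Nat 3
type:
  Vec (Vec Nat 5 -> Nat) 5 -> Vec (Eq Nat 8 8) 2 -> Eq Nat 3 3
observation: no redex remains anywhere in the term; it is its own normal form.


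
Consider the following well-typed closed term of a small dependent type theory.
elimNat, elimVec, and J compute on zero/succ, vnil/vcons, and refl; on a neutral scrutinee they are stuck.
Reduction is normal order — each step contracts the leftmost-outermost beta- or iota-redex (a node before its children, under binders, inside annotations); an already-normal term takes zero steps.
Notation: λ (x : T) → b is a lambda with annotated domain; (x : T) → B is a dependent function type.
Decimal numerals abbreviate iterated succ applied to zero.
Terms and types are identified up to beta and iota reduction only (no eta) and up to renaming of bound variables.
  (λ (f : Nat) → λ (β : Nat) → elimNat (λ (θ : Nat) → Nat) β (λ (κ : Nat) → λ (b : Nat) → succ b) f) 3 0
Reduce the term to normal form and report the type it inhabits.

reduced normal form:
  3
type:
  Nat
observation: contracting a beta-redex first, the term normalizes in 12 steps.


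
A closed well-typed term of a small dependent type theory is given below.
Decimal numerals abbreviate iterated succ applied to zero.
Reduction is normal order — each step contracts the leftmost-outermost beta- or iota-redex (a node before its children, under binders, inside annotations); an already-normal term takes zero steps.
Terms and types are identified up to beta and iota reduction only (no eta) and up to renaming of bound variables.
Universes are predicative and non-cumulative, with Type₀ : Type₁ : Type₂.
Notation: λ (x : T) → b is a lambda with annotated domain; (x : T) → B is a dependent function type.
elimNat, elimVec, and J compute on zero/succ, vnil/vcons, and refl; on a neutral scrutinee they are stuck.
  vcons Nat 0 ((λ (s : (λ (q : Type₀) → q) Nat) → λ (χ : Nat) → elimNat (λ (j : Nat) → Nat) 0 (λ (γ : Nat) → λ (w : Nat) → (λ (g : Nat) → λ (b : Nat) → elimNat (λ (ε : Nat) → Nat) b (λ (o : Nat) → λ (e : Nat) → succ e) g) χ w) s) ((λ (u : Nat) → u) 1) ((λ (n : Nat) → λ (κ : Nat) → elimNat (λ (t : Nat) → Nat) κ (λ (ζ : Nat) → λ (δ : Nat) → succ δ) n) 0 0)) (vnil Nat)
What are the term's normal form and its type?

normal form:
  vcons Nat 0 0 (vnil Nat)
type:
  Vec Nat 1
observation: normalization takes exactly 13 steps under the normal-order strategy.


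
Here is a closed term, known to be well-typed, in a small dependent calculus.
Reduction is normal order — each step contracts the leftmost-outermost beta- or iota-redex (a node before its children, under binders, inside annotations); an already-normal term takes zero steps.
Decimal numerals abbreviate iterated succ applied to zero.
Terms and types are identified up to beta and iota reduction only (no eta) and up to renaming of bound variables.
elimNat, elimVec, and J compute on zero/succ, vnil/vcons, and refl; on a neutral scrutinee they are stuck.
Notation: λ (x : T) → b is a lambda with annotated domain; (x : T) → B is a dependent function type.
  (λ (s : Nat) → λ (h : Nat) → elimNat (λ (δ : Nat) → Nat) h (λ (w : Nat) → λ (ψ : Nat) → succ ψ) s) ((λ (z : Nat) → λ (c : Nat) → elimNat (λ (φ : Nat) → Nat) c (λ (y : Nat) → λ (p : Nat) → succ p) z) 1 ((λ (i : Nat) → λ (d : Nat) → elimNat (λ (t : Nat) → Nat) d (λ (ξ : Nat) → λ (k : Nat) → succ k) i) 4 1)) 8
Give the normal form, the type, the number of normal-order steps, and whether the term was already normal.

normal form:
  14
inferred type:
  Nat
reduction steps (normal order): 42
started in normal form: no
first contracted redex: a beta-redex


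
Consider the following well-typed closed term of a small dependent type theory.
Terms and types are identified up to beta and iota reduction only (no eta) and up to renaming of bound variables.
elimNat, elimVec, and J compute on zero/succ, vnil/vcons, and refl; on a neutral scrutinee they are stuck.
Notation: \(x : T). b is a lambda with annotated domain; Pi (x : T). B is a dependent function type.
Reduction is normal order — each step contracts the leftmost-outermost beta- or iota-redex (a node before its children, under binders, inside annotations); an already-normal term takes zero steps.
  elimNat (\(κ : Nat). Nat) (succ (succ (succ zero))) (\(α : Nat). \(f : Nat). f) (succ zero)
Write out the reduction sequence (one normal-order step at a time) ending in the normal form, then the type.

normal-order reduction sequence:
  elimNat (\(κ : Nat). Nat) (succ (succ (succ zero))) (\(α : Nat). \(f : Nat). f) (succ zero)
  ~> (\(κ : Nat). \(α : Nat). α) zero (elimNat (\(f : Nat). Nat) (succ (succ (succ zero))) (\(u : Nat). \(l : Nat). l) zero)
  ~> (\(κ : Nat). κ) (elimNat (\(α : Nat). Nat) (succ (succ (succ zero))) (\(f : Nat). \(u : Nat). u) zero)
  ~> elimNat (\(κ : Nat). Nat) (succ (succ (succ zero))) (\(α : Nat). \(f : Nat). f) zero
  ~> succ (succ (succ zero))
inferred type:
  Nat


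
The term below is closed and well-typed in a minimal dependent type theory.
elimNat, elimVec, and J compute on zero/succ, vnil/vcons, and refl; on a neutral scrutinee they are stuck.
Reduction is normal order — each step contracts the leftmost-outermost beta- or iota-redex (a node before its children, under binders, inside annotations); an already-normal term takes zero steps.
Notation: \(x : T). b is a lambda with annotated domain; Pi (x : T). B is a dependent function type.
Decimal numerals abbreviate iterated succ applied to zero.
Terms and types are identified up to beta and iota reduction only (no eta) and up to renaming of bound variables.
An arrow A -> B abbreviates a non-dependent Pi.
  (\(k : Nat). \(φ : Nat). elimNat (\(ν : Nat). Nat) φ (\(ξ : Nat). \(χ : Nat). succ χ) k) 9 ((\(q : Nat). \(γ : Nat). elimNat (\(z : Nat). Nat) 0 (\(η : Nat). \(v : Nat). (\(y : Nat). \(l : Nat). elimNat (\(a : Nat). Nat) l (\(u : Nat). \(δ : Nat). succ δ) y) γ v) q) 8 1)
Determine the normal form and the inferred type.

reduced normal form:
  17
type:
  Nat
observation: the first redex contracted is a beta-redex; the normal form is reached in 105 normal-order steps.


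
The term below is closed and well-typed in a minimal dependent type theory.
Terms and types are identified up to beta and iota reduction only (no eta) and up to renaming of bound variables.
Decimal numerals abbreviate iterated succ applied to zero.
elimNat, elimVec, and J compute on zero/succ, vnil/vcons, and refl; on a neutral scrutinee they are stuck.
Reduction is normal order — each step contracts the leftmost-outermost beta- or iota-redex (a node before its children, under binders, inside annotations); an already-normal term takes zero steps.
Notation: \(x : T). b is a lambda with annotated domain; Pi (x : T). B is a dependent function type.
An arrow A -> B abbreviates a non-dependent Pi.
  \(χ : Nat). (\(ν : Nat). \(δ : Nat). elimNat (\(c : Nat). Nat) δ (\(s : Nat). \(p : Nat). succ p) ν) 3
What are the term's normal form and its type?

reduced normal form:
  \(χ : Nat). \(ν : Nat). succ (succ (succ ν))
the term's type:
  Nat -> Nat -> Nat


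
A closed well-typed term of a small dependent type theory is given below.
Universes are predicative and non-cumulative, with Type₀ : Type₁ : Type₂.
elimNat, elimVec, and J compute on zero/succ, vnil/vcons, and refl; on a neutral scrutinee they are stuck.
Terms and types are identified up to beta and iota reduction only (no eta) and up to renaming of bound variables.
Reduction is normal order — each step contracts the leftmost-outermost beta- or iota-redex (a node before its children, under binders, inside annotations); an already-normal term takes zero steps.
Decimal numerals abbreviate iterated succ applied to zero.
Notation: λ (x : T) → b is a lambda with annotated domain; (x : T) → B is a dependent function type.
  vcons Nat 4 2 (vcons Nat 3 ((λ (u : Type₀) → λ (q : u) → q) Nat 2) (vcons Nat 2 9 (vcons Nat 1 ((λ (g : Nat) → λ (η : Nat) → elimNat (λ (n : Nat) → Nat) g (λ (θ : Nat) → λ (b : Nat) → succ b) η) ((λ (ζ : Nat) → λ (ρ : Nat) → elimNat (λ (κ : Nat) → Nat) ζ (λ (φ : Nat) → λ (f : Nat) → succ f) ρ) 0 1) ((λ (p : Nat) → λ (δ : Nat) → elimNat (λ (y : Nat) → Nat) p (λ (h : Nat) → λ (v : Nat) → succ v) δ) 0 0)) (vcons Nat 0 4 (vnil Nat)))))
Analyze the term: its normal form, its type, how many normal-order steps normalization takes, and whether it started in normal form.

reduced normal form:
  vcons Nat 4 2 (vcons Nat 3 2 (vcons Nat 2 9 (vcons Nat 1 1 (vcons Nat 0 4 (vnil Nat)))))
inferred type:
  Vec Nat 5
reduction steps (normal order): 14
already normal: no
first redex: a beta-redex


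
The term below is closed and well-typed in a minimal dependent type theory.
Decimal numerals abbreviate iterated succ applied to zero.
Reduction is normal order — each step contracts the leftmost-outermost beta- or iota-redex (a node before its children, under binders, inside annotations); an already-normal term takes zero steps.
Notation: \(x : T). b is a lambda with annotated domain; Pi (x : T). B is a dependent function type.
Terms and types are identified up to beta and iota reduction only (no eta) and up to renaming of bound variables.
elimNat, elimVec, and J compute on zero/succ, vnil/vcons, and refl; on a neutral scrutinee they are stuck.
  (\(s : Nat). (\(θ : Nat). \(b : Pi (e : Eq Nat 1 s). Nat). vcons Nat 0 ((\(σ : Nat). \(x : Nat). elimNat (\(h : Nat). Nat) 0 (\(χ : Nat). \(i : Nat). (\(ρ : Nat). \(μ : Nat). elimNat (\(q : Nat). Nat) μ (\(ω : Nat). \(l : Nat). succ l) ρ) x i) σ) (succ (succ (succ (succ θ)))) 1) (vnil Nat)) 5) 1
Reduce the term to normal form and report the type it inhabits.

reduced normal form:
  \(s : Pi (θ : Eq Nat 1 1). Nat). vcons Nat 0 9 (vnil Nat)
the term's type:
  Pi (s : Pi (θ : Eq Nat 1 1). Nat). Vec Nat 1


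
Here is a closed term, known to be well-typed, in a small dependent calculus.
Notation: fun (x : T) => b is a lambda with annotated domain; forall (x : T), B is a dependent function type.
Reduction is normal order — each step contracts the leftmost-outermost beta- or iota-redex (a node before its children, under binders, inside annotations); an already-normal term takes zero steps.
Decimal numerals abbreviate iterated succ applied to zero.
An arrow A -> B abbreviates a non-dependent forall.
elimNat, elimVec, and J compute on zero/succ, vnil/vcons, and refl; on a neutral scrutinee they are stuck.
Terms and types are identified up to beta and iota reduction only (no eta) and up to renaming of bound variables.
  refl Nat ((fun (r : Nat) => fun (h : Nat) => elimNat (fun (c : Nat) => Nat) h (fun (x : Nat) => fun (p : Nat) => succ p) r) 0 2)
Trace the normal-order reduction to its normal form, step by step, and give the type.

reduction (normal order):
  refl Nat ((fun (r : Nat) => fun (h : Nat) => elimNat (fun (c : Nat) => Nat) h (fun (x : Nat) => fun (p : Nat) => succ p) r) 0 2)
  ~> refl Nat ((fun (r : Nat) => elimNat (fun (h : Nat) => Nat) r (fun (c : Nat) => fun (x : Nat) => succ x) 0) 2)
  ~> refl Nat (elimNat (fun (r : Nat) => Nat) 2 (fun (h : Nat) => fun (c : Nat) => succ c) 0)
  ~> refl Nat 2
inferred type:
  Eq Nat 2 2


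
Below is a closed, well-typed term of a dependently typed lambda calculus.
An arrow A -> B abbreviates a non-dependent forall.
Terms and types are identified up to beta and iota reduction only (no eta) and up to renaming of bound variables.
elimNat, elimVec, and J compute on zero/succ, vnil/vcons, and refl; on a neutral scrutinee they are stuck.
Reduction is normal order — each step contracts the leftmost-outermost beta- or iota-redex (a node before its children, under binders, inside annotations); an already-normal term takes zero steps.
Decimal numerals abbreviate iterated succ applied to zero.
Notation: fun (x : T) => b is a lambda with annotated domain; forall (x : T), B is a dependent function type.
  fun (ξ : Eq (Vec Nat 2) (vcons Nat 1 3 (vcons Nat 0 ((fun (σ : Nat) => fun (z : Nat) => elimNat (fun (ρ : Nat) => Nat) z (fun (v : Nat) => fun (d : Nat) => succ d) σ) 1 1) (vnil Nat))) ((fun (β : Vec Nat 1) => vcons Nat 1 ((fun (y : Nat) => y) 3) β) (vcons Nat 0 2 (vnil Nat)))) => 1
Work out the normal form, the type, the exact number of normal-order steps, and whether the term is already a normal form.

normal form:
  fun (ξ : Eq (Vec Nat 2) (vcons Nat 1 3 (vcons Nat 0 2 (vnil Nat))) (vcons Nat 1 3 (vcons Nat 0 2 (vnil Nat)))) => 1
type:
  Eq (Vec Nat 2) (vcons Nat 1 3 (vcons Nat 0 2 (vnil Nat))) (vcons Nat 1 3 (vcons Nat 0 2 (vnil Nat))) -> Nat
normal-order step count: 8
already normal: no
first redex: a beta-redex


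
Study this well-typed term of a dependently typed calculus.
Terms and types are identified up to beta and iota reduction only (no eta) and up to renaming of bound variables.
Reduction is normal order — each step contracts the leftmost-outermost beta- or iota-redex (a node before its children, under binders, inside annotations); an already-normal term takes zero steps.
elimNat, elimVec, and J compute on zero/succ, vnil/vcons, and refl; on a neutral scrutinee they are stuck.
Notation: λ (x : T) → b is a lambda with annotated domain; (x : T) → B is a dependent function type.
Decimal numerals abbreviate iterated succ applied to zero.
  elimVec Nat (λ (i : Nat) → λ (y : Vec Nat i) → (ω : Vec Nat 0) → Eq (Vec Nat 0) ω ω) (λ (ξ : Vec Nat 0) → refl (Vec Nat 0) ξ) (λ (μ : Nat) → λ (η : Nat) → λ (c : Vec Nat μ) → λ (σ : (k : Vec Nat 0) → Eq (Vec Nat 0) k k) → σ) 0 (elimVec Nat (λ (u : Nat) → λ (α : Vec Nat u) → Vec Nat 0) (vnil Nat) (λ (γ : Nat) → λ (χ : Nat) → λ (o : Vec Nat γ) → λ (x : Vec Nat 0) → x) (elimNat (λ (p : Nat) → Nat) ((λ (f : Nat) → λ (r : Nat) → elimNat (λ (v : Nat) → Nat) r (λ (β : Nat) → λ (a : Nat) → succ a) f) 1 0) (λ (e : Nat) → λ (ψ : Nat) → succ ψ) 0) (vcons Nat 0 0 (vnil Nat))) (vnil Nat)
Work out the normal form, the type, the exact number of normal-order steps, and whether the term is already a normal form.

normal form:
  refl (Vec Nat 0) (vnil Nat)
inferred type:
  Eq (Vec Nat 0) (vnil Nat) (vnil Nat)
reduction steps (normal order): 8
term was already normal: no
first contracted redex: an elimVec iota-redex


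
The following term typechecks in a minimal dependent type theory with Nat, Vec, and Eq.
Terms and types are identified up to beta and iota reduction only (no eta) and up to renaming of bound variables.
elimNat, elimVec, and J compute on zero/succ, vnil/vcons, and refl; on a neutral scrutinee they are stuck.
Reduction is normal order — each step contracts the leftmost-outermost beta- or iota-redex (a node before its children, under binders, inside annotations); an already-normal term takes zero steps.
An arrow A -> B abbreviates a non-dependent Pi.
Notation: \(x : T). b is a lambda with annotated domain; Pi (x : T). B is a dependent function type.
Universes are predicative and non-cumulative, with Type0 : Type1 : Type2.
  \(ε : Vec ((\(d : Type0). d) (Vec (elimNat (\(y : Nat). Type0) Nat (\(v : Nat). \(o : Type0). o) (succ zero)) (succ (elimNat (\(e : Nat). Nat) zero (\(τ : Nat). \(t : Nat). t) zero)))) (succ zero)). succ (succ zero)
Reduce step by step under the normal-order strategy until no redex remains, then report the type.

normal-order reduction sequence:
  \(ε : Vec ((\(d : Type0). d) (Vec (elimNat (\(y : Nat). Type0) Nat (\(v : Nat). \(o : Type0). o) (succ zero)) (succ (elimNat (\(e : Nat). Nat) zero (\(τ : Nat). \(t : Nat). t) zero)))) (succ zero)). succ (succ zero)
  ~> \(ε : Vec (Vec (elimNat (\(d : Nat). Type0) Nat (\(y : Nat). \(v : Type0). v) (succ zero)) (succ (elimNat (\(o : Nat). Nat) zero (\(e : Nat). \(τ : Nat). τ) zero))) (succ zero)). succ (succ zero)
  ~> \(ε : Vec (Vec ((\(d : Nat). \(y : Type0). y) zero (elimNat (\(v : Nat). Type0) Nat (\(o : Nat). \(e : Type0). e) zero)) (succ (elimNat (\(τ : Nat). Nat) zero (\(t : Nat). \(n : Nat). n) zero))) (succ zero)). succ (succ zero)
  ~> \(ε : Vec (Vec ((\(d : Type0). d) (elimNat (\(y : Nat). Type0) Nat (\(v : Nat). \(o : Type0). o) zero)) (succ (elimNat (\(e : Nat). Nat) zero (\(τ : Nat). \(t : Nat). t) zero))) (succ zero)). succ (succ zero)
  ~> \(ε : Vec (Vec (elimNat (\(d : Nat). Type0) Nat (\(y : Nat). \(v : Type0). v) zero) (succ (elimNat (\(o : Nat). Nat) zero (\(e : Nat). \(τ : Nat). τ) zero))) (succ zero)). succ (succ zero)
  ~> \(ε : Vec (Vec Nat (succ (elimNat (\(d : Nat). Nat) zero (\(y : Nat). \(v : Nat). v) zero))) (succ zero)). succ (succ zero)
  ~> \(ε : Vec (Vec Nat (succ zero)) (succ zero)). succ (succ zero)
the term's type:
  Vec (Vec Nat (succ zero)) (succ zero) -> Nat


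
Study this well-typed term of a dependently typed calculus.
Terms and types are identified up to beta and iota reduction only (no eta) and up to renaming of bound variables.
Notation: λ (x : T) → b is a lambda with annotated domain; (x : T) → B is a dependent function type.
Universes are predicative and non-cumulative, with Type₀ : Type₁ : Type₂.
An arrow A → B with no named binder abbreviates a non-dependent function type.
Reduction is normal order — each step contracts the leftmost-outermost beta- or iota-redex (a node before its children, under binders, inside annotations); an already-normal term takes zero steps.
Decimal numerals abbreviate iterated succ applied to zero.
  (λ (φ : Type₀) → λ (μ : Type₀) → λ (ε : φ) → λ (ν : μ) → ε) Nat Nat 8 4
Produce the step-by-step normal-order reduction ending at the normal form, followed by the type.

reduction (normal order):
  (λ (φ : Type₀) → λ (μ : Type₀) → λ (ε : φ) → λ (ν : μ) → ε) Nat Nat 8 4
  ~> (λ (φ : Type₀) → λ (μ : Nat) → λ (ε : φ) → μ) Nat 8 4
  ~> (λ (φ : Nat) → λ (μ : Nat) → φ) 8 4
  ~> (λ (φ : Nat) → 8) 4
  ~> 8
inferred type:
  Nat


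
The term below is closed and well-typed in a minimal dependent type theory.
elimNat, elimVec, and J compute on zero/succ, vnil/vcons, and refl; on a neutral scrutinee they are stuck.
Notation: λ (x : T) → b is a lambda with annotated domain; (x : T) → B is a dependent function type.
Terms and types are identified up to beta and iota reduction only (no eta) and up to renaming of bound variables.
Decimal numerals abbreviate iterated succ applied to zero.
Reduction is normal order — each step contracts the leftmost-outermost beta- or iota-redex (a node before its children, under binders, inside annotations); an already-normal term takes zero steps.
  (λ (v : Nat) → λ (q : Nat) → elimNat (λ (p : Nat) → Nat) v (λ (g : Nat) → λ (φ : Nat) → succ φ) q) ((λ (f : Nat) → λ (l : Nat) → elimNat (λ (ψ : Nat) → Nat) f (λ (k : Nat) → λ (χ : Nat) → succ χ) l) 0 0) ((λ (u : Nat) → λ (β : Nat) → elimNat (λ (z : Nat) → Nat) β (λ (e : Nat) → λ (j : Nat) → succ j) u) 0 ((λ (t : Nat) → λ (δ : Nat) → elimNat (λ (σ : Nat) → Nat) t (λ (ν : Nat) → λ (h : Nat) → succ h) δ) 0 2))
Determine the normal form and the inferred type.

normal form:
  2
inferred type:
  Nat
observation: the term reaches its normal form after 24 normal-order steps.


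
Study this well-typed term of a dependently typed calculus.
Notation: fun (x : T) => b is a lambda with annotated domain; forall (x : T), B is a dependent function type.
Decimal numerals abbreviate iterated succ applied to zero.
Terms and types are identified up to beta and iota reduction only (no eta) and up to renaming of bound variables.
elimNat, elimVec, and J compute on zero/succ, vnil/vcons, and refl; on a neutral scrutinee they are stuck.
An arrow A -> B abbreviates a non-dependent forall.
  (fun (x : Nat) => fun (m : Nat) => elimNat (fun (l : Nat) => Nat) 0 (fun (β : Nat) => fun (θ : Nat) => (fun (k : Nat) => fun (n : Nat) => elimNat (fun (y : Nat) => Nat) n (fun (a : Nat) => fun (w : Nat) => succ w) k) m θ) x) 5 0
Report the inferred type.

the term's type:
  Nat


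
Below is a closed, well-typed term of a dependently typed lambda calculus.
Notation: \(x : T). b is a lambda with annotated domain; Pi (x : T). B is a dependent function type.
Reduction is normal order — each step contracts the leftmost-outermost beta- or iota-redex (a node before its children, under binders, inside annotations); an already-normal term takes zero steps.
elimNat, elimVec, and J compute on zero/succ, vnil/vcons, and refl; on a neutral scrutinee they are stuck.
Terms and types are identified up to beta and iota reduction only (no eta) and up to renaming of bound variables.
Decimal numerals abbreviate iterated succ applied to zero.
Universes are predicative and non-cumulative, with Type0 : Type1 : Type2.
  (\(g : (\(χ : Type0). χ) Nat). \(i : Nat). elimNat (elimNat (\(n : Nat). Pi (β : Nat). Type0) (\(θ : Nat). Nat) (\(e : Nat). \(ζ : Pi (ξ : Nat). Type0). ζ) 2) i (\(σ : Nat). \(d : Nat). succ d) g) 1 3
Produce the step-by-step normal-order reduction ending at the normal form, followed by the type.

normal-order reduction sequence:
  (\(g : (\(χ : Type0). χ) Nat). \(i : Nat). elimNat (elimNat (\(n : Nat). Pi (β : Nat). Type0) (\(θ : Nat). Nat) (\(e : Nat). \(ζ : Pi (ξ : Nat). Type0). ζ) 2) i (\(σ : Nat). \(d : Nat). succ d) g) 1 3
  ~> (\(g : Nat). elimNat (elimNat (\(χ : Nat). Pi (i : Nat). Type0) (\(n : Nat). Nat) (\(β : Nat). \(θ : Pi (e : Nat). Type0). θ) 2) g (\(ζ : Nat). \(ξ : Nat). succ ξ) 1) 3
  ~> elimNat (elimNat (\(g : Nat). Pi (χ : Nat). Type0) (\(i : Nat). Nat) (\(n : Nat). \(β : Pi (θ : Nat). Type0). β) 2) 3 (\(e : Nat). \(ζ : Nat). succ ζ) 1
  ~> (\(g : Nat). \(χ : Nat). succ χ) 0 (elimNat (elimNat (\(i : Nat). Pi (n : Nat). Type0) (\(β : Nat). Nat) (\(θ : Nat). \(e : Pi (ζ : Nat). Type0). e) 2) 3 (\(ξ : Nat). \(σ : Nat). succ σ) 0)
  ~> (\(g : Nat). succ g) (elimNat (elimNat (\(χ : Nat). Pi (i : Nat). Type0) (\(n : Nat). Nat) (\(β : Nat). \(θ : Pi (e : Nat). Type0). θ) 2) 3 (\(ζ : Nat). \(ξ : Nat). succ ξ) 0)
  ~> succ (elimNat (elimNat (\(g : Nat). Pi (χ : Nat). Type0) (\(i : Nat). Nat) (\(n : Nat). \(β : Pi (θ : Nat). Type0). β) 2) 3 (\(e : Nat). \(ζ : Nat). succ ζ) 0)
  ~> 4
type:
  Nat


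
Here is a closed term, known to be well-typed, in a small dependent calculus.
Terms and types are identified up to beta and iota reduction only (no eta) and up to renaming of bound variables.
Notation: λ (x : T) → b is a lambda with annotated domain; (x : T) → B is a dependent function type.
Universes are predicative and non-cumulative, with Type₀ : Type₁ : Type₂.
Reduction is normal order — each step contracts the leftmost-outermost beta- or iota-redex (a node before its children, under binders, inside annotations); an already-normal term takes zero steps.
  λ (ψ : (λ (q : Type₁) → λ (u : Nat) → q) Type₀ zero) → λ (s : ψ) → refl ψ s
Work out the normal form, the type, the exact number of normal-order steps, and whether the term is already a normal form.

normal form:
  λ (ψ : Type₀) → λ (q : ψ) → refl ψ q
inferred type:
  (ψ : Type₀) → (q : ψ) → Eq ψ q q
reduction steps (normal order): 2
started in normal form: no
first redex: a beta-redex


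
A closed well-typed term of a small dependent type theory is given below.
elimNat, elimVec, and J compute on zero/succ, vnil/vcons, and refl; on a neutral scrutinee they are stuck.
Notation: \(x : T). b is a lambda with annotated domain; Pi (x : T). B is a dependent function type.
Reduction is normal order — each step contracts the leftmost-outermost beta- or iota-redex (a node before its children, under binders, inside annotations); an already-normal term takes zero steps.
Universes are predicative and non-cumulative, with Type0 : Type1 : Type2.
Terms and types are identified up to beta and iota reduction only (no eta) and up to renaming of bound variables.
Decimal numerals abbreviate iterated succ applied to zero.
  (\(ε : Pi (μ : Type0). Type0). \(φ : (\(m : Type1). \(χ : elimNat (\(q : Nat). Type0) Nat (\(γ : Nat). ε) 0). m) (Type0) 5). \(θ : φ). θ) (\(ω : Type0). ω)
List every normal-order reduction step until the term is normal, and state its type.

normal-order reduction:
  (\(ε : Pi (μ : Type0). Type0). \(φ : (\(m : Type1). \(χ : elimNat (\(q : Nat). Type0) Nat (\(γ : Nat). ε) 0). m) (Type0) 5). \(θ : φ). θ) (\(ω : Type0). ω)
  ~> \(ε : (\(μ : Type1). \(φ : elimNat (\(m : Nat). Type0) Nat (\(χ : Nat). \(q : Type0). q) 0). μ) (Type0) 5). \(γ : ε). γ
  ~> \(ε : (\(μ : elimNat (\(φ : Nat). Type0) Nat (\(m : Nat). \(χ : Type0). χ) 0). Type0) 5). \(q : ε). q
  ~> \(ε : Type0). \(μ : ε). μ
the term's type:
  Pi (ε : Type0). Pi (μ : ε). ε


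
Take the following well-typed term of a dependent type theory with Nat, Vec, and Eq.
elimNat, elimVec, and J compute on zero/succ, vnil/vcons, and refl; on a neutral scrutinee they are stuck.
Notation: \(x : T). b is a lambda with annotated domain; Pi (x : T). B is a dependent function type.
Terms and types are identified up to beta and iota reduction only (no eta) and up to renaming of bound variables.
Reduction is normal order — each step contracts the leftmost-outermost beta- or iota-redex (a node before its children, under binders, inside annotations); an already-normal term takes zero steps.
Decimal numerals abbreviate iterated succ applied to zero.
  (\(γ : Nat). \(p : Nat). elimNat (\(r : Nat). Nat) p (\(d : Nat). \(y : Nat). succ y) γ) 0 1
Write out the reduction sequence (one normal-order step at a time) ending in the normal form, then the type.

reduction (normal order):
  (\(γ : Nat). \(p : Nat). elimNat (\(r : Nat). Nat) p (\(d : Nat). \(y : Nat). succ y) γ) 0 1
  ~> (\(γ : Nat). elimNat (\(p : Nat). Nat) γ (\(r : Nat). \(d : Nat). succ d) 0) 1
  ~> elimNat (\(γ : Nat). Nat) 1 (\(p : Nat). \(r : Nat). succ r) 0
  ~> 1
type:
  Nat


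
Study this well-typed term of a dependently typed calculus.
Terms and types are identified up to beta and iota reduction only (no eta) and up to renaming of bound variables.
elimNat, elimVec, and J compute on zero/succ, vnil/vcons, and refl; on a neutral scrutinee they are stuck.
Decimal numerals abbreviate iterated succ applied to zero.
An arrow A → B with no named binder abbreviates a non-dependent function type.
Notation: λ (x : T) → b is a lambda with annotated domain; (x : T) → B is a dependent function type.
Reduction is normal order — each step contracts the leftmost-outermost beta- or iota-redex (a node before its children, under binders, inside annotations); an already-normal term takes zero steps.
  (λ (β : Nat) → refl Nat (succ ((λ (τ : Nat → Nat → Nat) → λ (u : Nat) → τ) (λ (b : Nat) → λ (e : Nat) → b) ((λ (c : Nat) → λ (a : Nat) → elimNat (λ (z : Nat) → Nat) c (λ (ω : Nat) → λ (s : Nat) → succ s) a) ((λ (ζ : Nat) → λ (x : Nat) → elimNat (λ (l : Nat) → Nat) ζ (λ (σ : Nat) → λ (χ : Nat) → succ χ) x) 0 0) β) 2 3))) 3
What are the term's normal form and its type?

normal form:
  refl Nat 3
type:
  Eq Nat 3 3
observation: normalization takes exactly 5 steps under the normal-order strategy.
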